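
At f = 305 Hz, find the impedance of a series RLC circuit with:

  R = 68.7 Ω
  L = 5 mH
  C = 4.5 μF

Step 1 — Angular frequency: ω = 2π·f = 2π·305 = 1916 rad/s.
Step 2 — Component impedances:
  R: Z = R = 68.7 Ω
  L: Z = jωL = j·1916·0.005 = 0 + j9.582 Ω
  C: Z = 1/(jωC) = -j/(ω·C) = 0 - j116 Ω
Step 3 — Series combination: Z_total = R + L + C = 68.7 - j106.4 Ω = 126.6∠-57.1° Ω.

Z = 68.7 - j106.4 Ω = 126.6∠-57.1° Ω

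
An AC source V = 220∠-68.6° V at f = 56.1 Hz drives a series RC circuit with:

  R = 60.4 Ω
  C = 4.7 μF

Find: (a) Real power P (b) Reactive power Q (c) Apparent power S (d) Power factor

Step 1 — Angular frequency: ω = 2π·f = 2π·56.1 = 352.5 rad/s.
Step 2 — Component impedances:
  R: Z = R = 60.4 Ω
  C: Z = 1/(jωC) = -j/(ω·C) = 0 - j603.6 Ω
Step 3 — Series combination: Z_total = R + C = 60.4 - j603.6 Ω = 606.6∠-84.3° Ω.
Step 4 — Source phasor: V = 220∠-68.6° V = 80.27 - j204.8 V.
Step 5 — Current: I = V / Z = 0.3492 + j0.09805 A = 0.3627∠15.7° A.
Step 6 — Complex power: S = V·I* = 7.944 - j79.39 VA.
Step 7 — Real power: P = Re(S) = 7.944 W.
Step 8 — Reactive power: Q = Im(S) = -79.39 VAR.
Step 9 — Apparent power: |S| = 79.79 VA.
Step 10 — Power factor: PF = P/|S| = 0.09957 (leading).

(a) P = 7.944 W  (b) Q = -79.39 VAR  (c) S = 79.79 VA  (d) PF = 0.09957 (leading)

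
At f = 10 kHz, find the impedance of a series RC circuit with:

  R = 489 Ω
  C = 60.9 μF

Step 1 — Angular frequency: ω = 2π·f = 2π·1e+04 = 6.283e+04 rad/s.
Step 2 — Component impedances:
  R: Z = R = 489 Ω
  C: Z = 1/(jωC) = -j/(ω·C) = 0 - j0.2613 Ω
Step 3 — Series combination: Z_total = R + C = 489 - j0.2613 Ω = 489∠-0.0° Ω.

Z = 489 - j0.2613 Ω = 489∠-0.0° Ω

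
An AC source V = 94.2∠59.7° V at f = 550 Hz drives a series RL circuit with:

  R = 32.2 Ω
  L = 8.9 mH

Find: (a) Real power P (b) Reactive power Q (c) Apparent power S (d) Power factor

Step 1 — Angular frequency: ω = 2π·f = 2π·550 = 3456 rad/s.
Step 2 — Component impedances:
  R: Z = R = 32.2 Ω
  L: Z = jωL = j·3456·0.0089 = 0 + j30.76 Ω
Step 3 — Series combination: Z_total = R + L = 32.2 + j30.76 Ω = 44.53∠43.7° Ω.
Step 4 — Source phasor: V = 94.2∠59.7° V = 47.53 + j81.33 V.
Step 5 — Current: I = V / Z = 2.033 + j0.5836 A = 2.116∠16.0° A.
Step 6 — Complex power: S = V·I* = 144.1 + j137.6 VA.
Step 7 — Real power: P = Re(S) = 144.1 W.
Step 8 — Reactive power: Q = Im(S) = 137.6 VAR.
Step 9 — Apparent power: |S| = 199.3 VA.
Step 10 — Power factor: PF = P/|S| = 0.7231 (lagging).

(a) P = 144.1 W  (b) Q = 137.6 VAR  (c) S = 199.3 VA  (d) PF = 0.7231 (lagging)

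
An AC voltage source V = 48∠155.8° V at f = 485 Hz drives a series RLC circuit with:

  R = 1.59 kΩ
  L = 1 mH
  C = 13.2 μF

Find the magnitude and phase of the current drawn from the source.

Step 1 — Angular frequency: ω = 2π·f = 2π·485 = 3047 rad/s.
Step 2 — Component impedances:
  R: Z = R = 1590 Ω
  L: Z = jωL = j·3047·0.001 = 0 + j3.047 Ω
  C: Z = 1/(jωC) = -j/(ω·C) = 0 - j24.86 Ω
Step 3 — Series combination: Z_total = R + L + C = 1590 - j21.81 Ω = 1590∠-0.8° Ω.
Step 4 — Source phasor: V = 48∠155.8° V = -43.78 + j19.68 V.
Step 5 — Ohm's law: I = V / Z_total = (-43.78 + j19.68) / (1590 - j21.81) = -0.0277 + j0.012 A.
Step 6 — Convert to polar: |I| = 0.03019 A, ∠I = 156.6°.

I = 0.03019∠156.6° A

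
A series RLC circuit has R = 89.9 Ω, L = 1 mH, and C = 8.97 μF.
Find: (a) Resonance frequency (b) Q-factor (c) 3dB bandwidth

Step 1 — Resonance: ω₀ = 1/√(LC) = 1/√(0.001·8.97e-06) = 1.056e+04 rad/s.
Step 2 — f₀ = ω₀/(2π) = 1680 Hz.
Step 3 — Series Q: Q = ω₀L/R = 1.056e+04·0.001/89.9 = 0.1174.
Step 4 — Bandwidth: Δω = ω₀/Q = 8.99e+04 rad/s; BW = Δω/(2π) = 1.431e+04 Hz.

(a) f₀ = 1680 Hz  (b) Q = 0.1174  (c) BW = 1.431e+04 Hz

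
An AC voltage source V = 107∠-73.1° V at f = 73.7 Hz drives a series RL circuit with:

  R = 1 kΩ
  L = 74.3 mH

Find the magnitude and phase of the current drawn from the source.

Step 1 — Angular frequency: ω = 2π·f = 2π·73.7 = 463.1 rad/s.
Step 2 — Component impedances:
  R: Z = R = 1000 Ω
  L: Z = jωL = j·463.1·0.0743 = 0 + j34.41 Ω
Step 3 — Series combination: Z_total = R + L = 1000 + j34.41 Ω = 1001∠2.0° Ω.
Step 4 — Source phasor: V = 107∠-73.1° V = 31.11 - j102.4 V.
Step 5 — Ohm's law: I = V / Z_total = (31.11 - j102.4) / (1000 + j34.41) = 0.02755 - j0.1033 A.
Step 6 — Convert to polar: |I| = 0.1069 A, ∠I = -75.1°.

I = 0.1069∠-75.1° A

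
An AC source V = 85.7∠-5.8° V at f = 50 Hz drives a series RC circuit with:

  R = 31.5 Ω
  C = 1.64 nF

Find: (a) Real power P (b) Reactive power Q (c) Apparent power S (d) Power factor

Step 1 — Angular frequency: ω = 2π·f = 2π·50 = 314.2 rad/s.
Step 2 — Component impedances:
  R: Z = R = 31.5 Ω
  C: Z = 1/(jωC) = -j/(ω·C) = 0 - j1.941e+06 Ω
Step 3 — Series combination: Z_total = R + C = 31.5 - j1.941e+06 Ω = 1.941e+06∠-90.0° Ω.
Step 4 — Source phasor: V = 85.7∠-5.8° V = 85.26 - j8.661 V.
Step 5 — Current: I = V / Z = 4.463e-06 + j4.393e-05 A = 4.415e-05∠84.2° A.
Step 6 — Complex power: S = V·I* = 6.141e-08 - j0.003784 VA.
Step 7 — Real power: P = Re(S) = 6.141e-08 W.
Step 8 — Reactive power: Q = Im(S) = -0.003784 VAR.
Step 9 — Apparent power: |S| = 0.003784 VA.
Step 10 — Power factor: PF = P/|S| = 1.623e-05 (leading).

(a) P = 6.141e-08 W  (b) Q = -0.003784 VAR  (c) S = 0.003784 VA  (d) PF = 1.623e-05 (leading)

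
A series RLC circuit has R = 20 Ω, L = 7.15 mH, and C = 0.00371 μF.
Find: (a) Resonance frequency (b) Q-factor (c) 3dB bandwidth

Step 1 — Resonance: ω₀ = 1/√(LC) = 1/√(0.00715·3.71e-09) = 1.942e+05 rad/s.
Step 2 — f₀ = ω₀/(2π) = 3.09e+04 Hz.
Step 3 — Series Q: Q = ω₀L/R = 1.942e+05·0.00715/20 = 69.41.
Step 4 — Bandwidth: Δω = ω₀/Q = 2797 rad/s; BW = Δω/(2π) = 445.2 Hz.

(a) f₀ = 3.09e+04 Hz  (b) Q = 69.41  (c) BW = 445.2 Hz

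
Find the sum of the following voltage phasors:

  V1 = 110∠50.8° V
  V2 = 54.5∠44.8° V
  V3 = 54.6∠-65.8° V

Step 1 — Convert each phasor to rectangular form:
  V1 = 110·(cos(50.8°) + j·sin(50.8°)) = 69.52 + j85.24 V
  V2 = 54.5·(cos(44.8°) + j·sin(44.8°)) = 38.67 + j38.4 V
  V3 = 54.6·(cos(-65.8°) + j·sin(-65.8°)) = 22.38 - j49.8 V
Step 2 — Sum components: V_total = 130.6 + j73.84 V.
Step 3 — Convert to polar: |V_total| = 150 V, ∠V_total = 29.5°.

V_total = 150∠29.5° V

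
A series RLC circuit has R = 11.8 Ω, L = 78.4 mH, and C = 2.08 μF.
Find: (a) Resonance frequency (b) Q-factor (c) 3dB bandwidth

Step 1 — Resonance: ω₀ = 1/√(LC) = 1/√(0.0784·2.08e-06) = 2476 rad/s.
Step 2 — f₀ = ω₀/(2π) = 394.1 Hz.
Step 3 — Series Q: Q = ω₀L/R = 2476·0.0784/11.8 = 16.45.
Step 4 — Bandwidth: Δω = ω₀/Q = 150.5 rad/s; BW = Δω/(2π) = 23.95 Hz.

(a) f₀ = 394.1 Hz  (b) Q = 16.45  (c) BW = 23.95 Hz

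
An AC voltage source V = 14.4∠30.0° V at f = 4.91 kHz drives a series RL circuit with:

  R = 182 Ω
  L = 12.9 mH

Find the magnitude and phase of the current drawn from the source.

Step 1 — Angular frequency: ω = 2π·f = 2π·4910 = 3.085e+04 rad/s.
Step 2 — Component impedances:
  R: Z = R = 182 Ω
  L: Z = jωL = j·3.085e+04·0.0129 = 0 + j398 Ω
Step 3 — Series combination: Z_total = R + L = 182 + j398 Ω = 437.6∠65.4° Ω.
Step 4 — Source phasor: V = 14.4∠30.0° V = 12.47 + j7.2 V.
Step 5 — Ohm's law: I = V / Z_total = (12.47 + j7.2) / (182 + j398) = 0.02681 - j0.01907 A.
Step 6 — Convert to polar: |I| = 0.03291 A, ∠I = -35.4°.

I = 0.03291∠-35.4° A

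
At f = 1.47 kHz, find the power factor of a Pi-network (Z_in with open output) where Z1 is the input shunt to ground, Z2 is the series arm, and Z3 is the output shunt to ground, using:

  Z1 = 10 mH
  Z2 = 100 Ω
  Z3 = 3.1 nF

Step 1 — Angular frequency: ω = 2π·f = 2π·1470 = 9236 rad/s.
Step 2 — Component impedances:
  Z1: Z = jωL = j·9236·0.01 = 0 + j92.36 Ω
  Z2: Z = R = 100 Ω
  Z3: Z = 1/(jωC) = -j/(ω·C) = 0 - j3.493e+04 Ω
Step 3 — With open output, the series arm Z2 and the output shunt Z3 appear in series to ground: Z2 + Z3 = 100 - j3.493e+04 Ω.
Step 4 — Parallel with input shunt Z1: Z_in = Z1 || (Z2 + Z3) = 0.0007031 + j92.61 Ω = 92.61∠90.0° Ω.
Step 5 — Power factor: PF = cos(φ) = Re(Z)/|Z| = 0.0007031/92.61 = 7.592e-06.
Step 6 — Type: Im(Z) = 92.61 ⇒ lagging (phase φ = 90.0°).

PF = 7.592e-06 (lagging, φ = 90.0°)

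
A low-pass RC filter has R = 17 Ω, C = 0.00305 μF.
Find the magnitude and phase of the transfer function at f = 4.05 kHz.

Step 1 — Angular frequency: ω = 2π·4050 = 2.545e+04 rad/s.
Step 2 — Transfer function: H(jω) = 1/(1 + jωRC).
Step 3 — Denominator: 1 + jωRC = 1 + j·2.545e+04·17·3.05e-09 = 1 + j0.001319.
Step 4 — H = 1 - j0.001319.
Step 5 — Magnitude: |H| = 1 (-0.0 dB); phase: φ = -0.1°.

|H| = 1 (-0.0 dB), φ = -0.1°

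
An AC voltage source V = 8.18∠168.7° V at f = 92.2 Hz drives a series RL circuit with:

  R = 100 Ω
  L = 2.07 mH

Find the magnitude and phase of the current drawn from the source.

Step 1 — Angular frequency: ω = 2π·f = 2π·92.2 = 579.3 rad/s.
Step 2 — Component impedances:
  R: Z = R = 100 Ω
  L: Z = jωL = j·579.3·0.00207 = 0 + j1.199 Ω
Step 3 — Series combination: Z_total = R + L = 100 + j1.199 Ω = 100∠0.7° Ω.
Step 4 — Source phasor: V = 8.18∠168.7° V = -8.021 + j1.603 V.
Step 5 — Ohm's law: I = V / Z_total = (-8.021 + j1.603) / (100 + j1.199) = -0.08001 + j0.01699 A.
Step 6 — Convert to polar: |I| = 0.08179 A, ∠I = 168.0°.

I = 0.08179∠168.0° A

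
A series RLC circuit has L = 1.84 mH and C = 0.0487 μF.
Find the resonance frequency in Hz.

Step 1 — Resonance condition Im(Z)=0 gives ω₀ = 1/√(LC).
Step 2 — ω₀ = 1/√(0.00184·4.87e-08) = 1.056e+05 rad/s.
Step 3 — f₀ = ω₀/(2π) = 1.681e+04 Hz.

f₀ = 1.681e+04 Hz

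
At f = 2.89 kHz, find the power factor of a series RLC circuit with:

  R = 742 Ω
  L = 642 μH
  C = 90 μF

Step 1 — Angular frequency: ω = 2π·f = 2π·2890 = 1.816e+04 rad/s.
Step 2 — Component impedances:
  R: Z = R = 742 Ω
  L: Z = jωL = j·1.816e+04·0.000642 = 0 + j11.66 Ω
  C: Z = 1/(jωC) = -j/(ω·C) = 0 - j0.6119 Ω
Step 3 — Series combination: Z_total = R + L + C = 742 + j11.05 Ω = 742.1∠0.9° Ω.
Step 4 — Power factor: PF = cos(φ) = Re(Z)/|Z| = 742/742.1 = 0.9999.
Step 5 — Type: Im(Z) = 11.05 ⇒ lagging (phase φ = 0.9°).

PF = 0.9999 (lagging, φ = 0.9°)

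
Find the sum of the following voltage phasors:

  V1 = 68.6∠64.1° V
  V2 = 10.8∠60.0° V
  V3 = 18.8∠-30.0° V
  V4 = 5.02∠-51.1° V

Step 1 — Convert each phasor to rectangular form:
  V1 = 68.6·(cos(64.1°) + j·sin(64.1°)) = 29.96 + j61.71 V
  V2 = 10.8·(cos(60.0°) + j·sin(60.0°)) = 5.4 + j9.353 V
  V3 = 18.8·(cos(-30.0°) + j·sin(-30.0°)) = 16.28 - j9.4 V
  V4 = 5.02·(cos(-51.1°) + j·sin(-51.1°)) = 3.152 - j3.907 V
Step 2 — Sum components: V_total = 54.8 + j57.76 V.
Step 3 — Convert to polar: |V_total| = 79.62 V, ∠V_total = 46.5°.

V_total = 79.62∠46.5° V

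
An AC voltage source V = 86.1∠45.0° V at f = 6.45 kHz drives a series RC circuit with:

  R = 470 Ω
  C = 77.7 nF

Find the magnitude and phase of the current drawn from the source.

Step 1 — Angular frequency: ω = 2π·f = 2π·6450 = 4.053e+04 rad/s.
Step 2 — Component impedances:
  R: Z = R = 470 Ω
  C: Z = 1/(jωC) = -j/(ω·C) = 0 - j317.6 Ω
Step 3 — Series combination: Z_total = R + C = 470 - j317.6 Ω = 567.2∠-34.0° Ω.
Step 4 — Source phasor: V = 86.1∠45.0° V = 60.88 + j60.88 V.
Step 5 — Ohm's law: I = V / Z_total = (60.88 + j60.88) / (470 - j317.6) = 0.02884 + j0.149 A.
Step 6 — Convert to polar: |I| = 0.1518 A, ∠I = 79.0°.

I = 0.1518∠79.0° A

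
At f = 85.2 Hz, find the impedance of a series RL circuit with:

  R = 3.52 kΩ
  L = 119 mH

Step 1 — Angular frequency: ω = 2π·f = 2π·85.2 = 535.3 rad/s.
Step 2 — Component impedances:
  R: Z = R = 3520 Ω
  L: Z = jωL = j·535.3·0.119 = 0 + j63.7 Ω
Step 3 — Series combination: Z_total = R + L = 3520 + j63.7 Ω = 3521∠1.0° Ω.

Z = 3520 + j63.7 Ω = 3521∠1.0° Ω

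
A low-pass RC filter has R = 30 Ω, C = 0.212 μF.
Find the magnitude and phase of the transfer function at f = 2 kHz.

Step 1 — Angular frequency: ω = 2π·2000 = 1.257e+04 rad/s.
Step 2 — Transfer function: H(jω) = 1/(1 + jωRC).
Step 3 — Denominator: 1 + jωRC = 1 + j·1.257e+04·30·2.12e-07 = 1 + j0.07992.
Step 4 — H = 0.9937 - j0.07941.
Step 5 — Magnitude: |H| = 0.9968 (-0.0 dB); phase: φ = -4.6°.

|H| = 0.9968 (-0.0 dB), φ = -4.6°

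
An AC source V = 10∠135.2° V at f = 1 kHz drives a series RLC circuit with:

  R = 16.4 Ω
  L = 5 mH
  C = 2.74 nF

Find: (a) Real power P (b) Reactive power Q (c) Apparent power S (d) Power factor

Step 1 — Angular frequency: ω = 2π·f = 2π·1000 = 6283 rad/s.
Step 2 — Component impedances:
  R: Z = R = 16.4 Ω
  L: Z = jωL = j·6283·0.005 = 0 + j31.42 Ω
  C: Z = 1/(jωC) = -j/(ω·C) = 0 - j5.809e+04 Ω
Step 3 — Series combination: Z_total = R + L + C = 16.4 - j5.805e+04 Ω = 5.805e+04∠-90.0° Ω.
Step 4 — Source phasor: V = 10∠135.2° V = -7.096 + j7.046 V.
Step 5 — Current: I = V / Z = -0.0001214 - j0.0001222 A = 0.0001723∠-134.8° A.
Step 6 — Complex power: S = V·I* = 4.866e-07 - j0.001723 VA.
Step 7 — Real power: P = Re(S) = 4.866e-07 W.
Step 8 — Reactive power: Q = Im(S) = -0.001723 VAR.
Step 9 — Apparent power: |S| = 0.001723 VA.
Step 10 — Power factor: PF = P/|S| = 0.0002825 (leading).

(a) P = 4.866e-07 W  (b) Q = -0.001723 VAR  (c) S = 0.001723 VA  (d) PF = 0.0002825 (leading)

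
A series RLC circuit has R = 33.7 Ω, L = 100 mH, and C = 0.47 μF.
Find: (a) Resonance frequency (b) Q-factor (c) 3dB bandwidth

Step 1 — Resonance condition Im(Z)=0 gives ω₀ = 1/√(LC).
Step 2 — ω₀ = 1/√(0.1·4.7e-07) = 4613 rad/s.
Step 3 — f₀ = ω₀/(2π) = 734.1 Hz.
Step 4 — Series Q: Q = ω₀L/R = 4613·0.1/33.7 = 13.69.
Step 5 — 3dB bandwidth: Δω = ω₀/Q = 337 rad/s; BW = Δω/(2π) = 53.64 Hz.

(a) f₀ = 734.1 Hz  (b) Q = 13.69  (c) BW = 53.64 Hz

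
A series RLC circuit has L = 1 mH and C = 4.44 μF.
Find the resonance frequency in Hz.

Step 1 — Resonance condition Im(Z)=0 gives ω₀ = 1/√(LC).
Step 2 — ω₀ = 1/√(0.001·4.44e-06) = 1.501e+04 rad/s.
Step 3 — f₀ = ω₀/(2π) = 2389 Hz.

f₀ = 2389 Hz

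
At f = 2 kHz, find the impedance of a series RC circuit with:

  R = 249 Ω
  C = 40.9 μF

Step 1 — Angular frequency: ω = 2π·f = 2π·2000 = 1.257e+04 rad/s.
Step 2 — Component impedances:
  R: Z = R = 249 Ω
  C: Z = 1/(jωC) = -j/(ω·C) = 0 - j1.946 Ω
Step 3 — Series combination: Z_total = R + C = 249 - j1.946 Ω = 249∠-0.4° Ω.

Z = 249 - j1.946 Ω = 249∠-0.4° Ω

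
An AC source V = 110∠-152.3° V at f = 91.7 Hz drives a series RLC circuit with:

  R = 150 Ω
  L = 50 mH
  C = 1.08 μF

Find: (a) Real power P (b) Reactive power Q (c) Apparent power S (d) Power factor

Step 1 — Angular frequency: ω = 2π·f = 2π·91.7 = 576.2 rad/s.
Step 2 — Component impedances:
  R: Z = R = 150 Ω
  L: Z = jωL = j·576.2·0.05 = 0 + j28.81 Ω
  C: Z = 1/(jωC) = -j/(ω·C) = 0 - j1607 Ω
Step 3 — Series combination: Z_total = R + L + C = 150 - j1578 Ω = 1585∠-84.6° Ω.
Step 4 — Source phasor: V = 110∠-152.3° V = -97.39 - j51.13 V.
Step 5 — Current: I = V / Z = 0.0263 - j0.06421 A = 0.06939∠-67.7° A.
Step 6 — Complex power: S = V·I* = 0.7222 - j7.598 VA.
Step 7 — Real power: P = Re(S) = 0.7222 W.
Step 8 — Reactive power: Q = Im(S) = -7.598 VAR.
Step 9 — Apparent power: |S| = 7.632 VA.
Step 10 — Power factor: PF = P/|S| = 0.09462 (leading).

(a) P = 0.7222 W  (b) Q = -7.598 VAR  (c) S = 7.632 VA  (d) PF = 0.09462 (leading)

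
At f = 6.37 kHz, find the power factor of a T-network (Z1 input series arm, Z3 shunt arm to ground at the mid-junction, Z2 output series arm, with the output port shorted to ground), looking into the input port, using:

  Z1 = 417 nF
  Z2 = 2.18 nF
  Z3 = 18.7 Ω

Step 1 — Angular frequency: ω = 2π·f = 2π·6370 = 4.002e+04 rad/s.
Step 2 — Component impedances:
  Z1: Z = 1/(jωC) = -j/(ω·C) = 0 - j59.92 Ω
  Z2: Z = 1/(jωC) = -j/(ω·C) = 0 - j1.146e+04 Ω
  Z3: Z = R = 18.7 Ω
Step 3 — With the output port shorted to ground, the output series arm Z2 runs from the junction to ground; the shunt arm Z3 also runs from the junction to ground. They appear in parallel: Z3 || Z2 = 18.7 - j0.03051 Ω.
Step 4 — Series with input arm Z1: Z_in = Z1 + (Z3 || Z2) = 18.7 - j59.95 Ω = 62.8∠-72.7° Ω.
Step 5 — Power factor: PF = cos(φ) = Re(Z)/|Z| = 18.7/62.8 = 0.2978.
Step 6 — Type: Im(Z) = -59.95 ⇒ leading (phase φ = -72.7°).

PF = 0.2978 (leading, φ = -72.7°)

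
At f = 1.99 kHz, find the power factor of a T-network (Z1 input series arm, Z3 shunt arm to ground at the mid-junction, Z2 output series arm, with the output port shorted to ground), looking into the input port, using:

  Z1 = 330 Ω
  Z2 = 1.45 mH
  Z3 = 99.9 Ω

Step 1 — Angular frequency: ω = 2π·f = 2π·1990 = 1.25e+04 rad/s.
Step 2 — Component impedances:
  Z1: Z = R = 330 Ω
  Z2: Z = jωL = j·1.25e+04·0.00145 = 0 + j18.13 Ω
  Z3: Z = R = 99.9 Ω
Step 3 — With the output port shorted to ground, the output series arm Z2 runs from the junction to ground; the shunt arm Z3 also runs from the junction to ground. They appear in parallel: Z3 || Z2 = 3.185 + j17.55 Ω.
Step 4 — Series with input arm Z1: Z_in = Z1 + (Z3 || Z2) = 333.2 + j17.55 Ω = 333.6∠3.0° Ω.
Step 5 — Power factor: PF = cos(φ) = Re(Z)/|Z| = 333.19/333.65 = 0.9986.
Step 6 — Type: Im(Z) = 17.55 ⇒ lagging (phase φ = 3.0°).

PF = 0.9986 (lagging, φ = 3.0°)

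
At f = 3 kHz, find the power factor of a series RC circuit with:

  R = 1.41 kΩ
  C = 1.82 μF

Step 1 — Angular frequency: ω = 2π·f = 2π·3000 = 1.885e+04 rad/s.
Step 2 — Component impedances:
  R: Z = R = 1410 Ω
  C: Z = 1/(jωC) = -j/(ω·C) = 0 - j29.15 Ω
Step 3 — Series combination: Z_total = R + C = 1410 - j29.15 Ω = 1410∠-1.2° Ω.
Step 4 — Power factor: PF = cos(φ) = Re(Z)/|Z| = 1410/1410.3 = 0.9998.
Step 5 — Type: Im(Z) = -29.15 ⇒ leading (phase φ = -1.2°).

PF = 0.9998 (leading, φ = -1.2°)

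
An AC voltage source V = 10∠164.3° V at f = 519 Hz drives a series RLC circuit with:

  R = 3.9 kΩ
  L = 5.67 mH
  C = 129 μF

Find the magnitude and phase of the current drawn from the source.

Step 1 — Angular frequency: ω = 2π·f = 2π·519 = 3261 rad/s.
Step 2 — Component impedances:
  R: Z = R = 3900 Ω
  L: Z = jωL = j·3261·0.00567 = 0 + j18.49 Ω
  C: Z = 1/(jωC) = -j/(ω·C) = 0 - j2.377 Ω
Step 3 — Series combination: Z_total = R + L + C = 3900 + j16.11 Ω = 3900∠0.2° Ω.
Step 4 — Source phasor: V = 10∠164.3° V = -9.627 + j2.706 V.
Step 5 — Ohm's law: I = V / Z_total = (-9.627 + j2.706) / (3900 + j16.11) = -0.002466 + j0.000704 A.
Step 6 — Convert to polar: |I| = 0.002564 A, ∠I = 164.1°.

I = 0.002564∠164.1° A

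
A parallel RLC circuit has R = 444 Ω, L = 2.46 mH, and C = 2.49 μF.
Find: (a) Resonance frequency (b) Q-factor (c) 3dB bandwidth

Step 1 — Resonance: ω₀ = 1/√(LC) = 1/√(0.00246·2.49e-06) = 1.278e+04 rad/s.
Step 2 — f₀ = ω₀/(2π) = 2034 Hz.
Step 3 — Parallel Q: Q = R/(ω₀L) = 444/(1.278e+04·0.00246) = 14.13.
Step 4 — Bandwidth: Δω = ω₀/Q = 904.5 rad/s; BW = Δω/(2π) = 144 Hz.

(a) f₀ = 2034 Hz  (b) Q = 14.13  (c) BW = 144 Hz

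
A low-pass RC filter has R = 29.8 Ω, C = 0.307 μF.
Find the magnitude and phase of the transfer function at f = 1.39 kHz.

Step 1 — Angular frequency: ω = 2π·1390 = 8734 rad/s.
Step 2 — Transfer function: H(jω) = 1/(1 + jωRC).
Step 3 — Denominator: 1 + jωRC = 1 + j·8734·29.8·3.07e-07 = 1 + j0.0799.
Step 4 — H = 0.9937 - j0.07939.
Step 5 — Magnitude: |H| = 0.9968 (-0.0 dB); phase: φ = -4.6°.

|H| = 0.9968 (-0.0 dB), φ = -4.6°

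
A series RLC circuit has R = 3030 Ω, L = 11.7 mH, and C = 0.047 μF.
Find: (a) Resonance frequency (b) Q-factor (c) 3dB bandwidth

Step 1 — Resonance condition Im(Z)=0 gives ω₀ = 1/√(LC).
Step 2 — ω₀ = 1/√(0.0117·4.7e-08) = 4.264e+04 rad/s.
Step 3 — f₀ = ω₀/(2π) = 6787 Hz.
Step 4 — Series Q: Q = ω₀L/R = 4.264e+04·0.0117/3030 = 0.1647.
Step 5 — 3dB bandwidth: Δω = ω₀/Q = 2.59e+05 rad/s; BW = Δω/(2π) = 4.122e+04 Hz.

(a) f₀ = 6787 Hz  (b) Q = 0.1647  (c) BW = 4.122e+04 Hz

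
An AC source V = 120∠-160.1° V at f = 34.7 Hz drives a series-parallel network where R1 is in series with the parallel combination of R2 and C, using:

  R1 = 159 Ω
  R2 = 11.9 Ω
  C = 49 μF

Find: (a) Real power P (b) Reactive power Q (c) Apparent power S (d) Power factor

Step 1 — Angular frequency: ω = 2π·f = 2π·34.7 = 218 rad/s.
Step 2 — Component impedances:
  R1: Z = R = 159 Ω
  R2: Z = R = 11.9 Ω
  C: Z = 1/(jωC) = -j/(ω·C) = 0 - j93.6 Ω
Step 3 — Parallel branch: R2 || C = 1/(1/R2 + 1/C) = 11.71 - j1.489 Ω.
Step 4 — Series with R1: Z_total = R1 + (R2 || C) = 170.7 - j1.489 Ω = 170.7∠-0.5° Ω.
Step 5 — Source phasor: V = 120∠-160.1° V = -112.8 - j40.85 V.
Step 6 — Current: I = V / Z = -0.6588 - j0.245 A = 0.7029∠-159.6° A.
Step 7 — Complex power: S = V·I* = 84.35 - j0.7356 VA.
Step 8 — Real power: P = Re(S) = 84.35 W.
Step 9 — Reactive power: Q = Im(S) = -0.7356 VAR.
Step 10 — Apparent power: |S| = 84.35 VA.
Step 11 — Power factor: PF = P/|S| = 1 (leading).

(a) P = 84.35 W  (b) Q = -0.7356 VAR  (c) S = 84.35 VA  (d) PF = 1 (leading)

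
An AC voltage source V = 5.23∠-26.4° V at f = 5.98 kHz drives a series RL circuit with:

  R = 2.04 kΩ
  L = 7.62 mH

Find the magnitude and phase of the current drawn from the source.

Step 1 — Angular frequency: ω = 2π·f = 2π·5980 = 3.757e+04 rad/s.
Step 2 — Component impedances:
  R: Z = R = 2040 Ω
  L: Z = jωL = j·3.757e+04·0.00762 = 0 + j286.3 Ω
Step 3 — Series combination: Z_total = R + L = 2040 + j286.3 Ω = 2060∠8.0° Ω.
Step 4 — Source phasor: V = 5.23∠-26.4° V = 4.685 - j2.325 V.
Step 5 — Ohm's law: I = V / Z_total = (4.685 - j2.325) / (2040 + j286.3) = 0.002095 - j0.001434 A.
Step 6 — Convert to polar: |I| = 0.002539 A, ∠I = -34.4°.

I = 0.002539∠-34.4° A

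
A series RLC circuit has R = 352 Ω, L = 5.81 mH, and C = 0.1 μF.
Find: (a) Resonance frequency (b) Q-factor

Step 1 — Resonance condition Im(Z)=0 gives ω₀ = 1/√(LC).
Step 2 — ω₀ = 1/√(0.00581·1e-07) = 4.149e+04 rad/s.
Step 3 — f₀ = ω₀/(2π) = 6603 Hz.
Step 4 — Series Q: Q = ω₀L/R = 4.149e+04·0.00581/352 = 0.6848.

(a) f₀ = 6603 Hz  (b) Q = 0.6848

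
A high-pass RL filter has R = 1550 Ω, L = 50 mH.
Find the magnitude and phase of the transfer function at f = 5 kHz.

Step 1 — Angular frequency: ω = 2π·5000 = 3.142e+04 rad/s.
Step 2 — Transfer function: H(jω) = jωL/(R + jωL).
Step 3 — Numerator jωL = j·1571; denominator R + jωL = 1550 + j1571.
Step 4 — H = 0.5067 + j0.5.
Step 5 — Magnitude: |H| = 0.7118 (-3.0 dB); phase: φ = 44.6°.

|H| = 0.7118 (-3.0 dB), φ = 44.6°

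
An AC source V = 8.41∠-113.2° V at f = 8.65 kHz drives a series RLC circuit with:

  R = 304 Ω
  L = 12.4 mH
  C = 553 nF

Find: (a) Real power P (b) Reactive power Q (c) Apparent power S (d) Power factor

Step 1 — Angular frequency: ω = 2π·f = 2π·8650 = 5.435e+04 rad/s.
Step 2 — Component impedances:
  R: Z = R = 304 Ω
  L: Z = jωL = j·5.435e+04·0.0124 = 0 + j673.9 Ω
  C: Z = 1/(jωC) = -j/(ω·C) = 0 - j33.27 Ω
Step 3 — Series combination: Z_total = R + L + C = 304 + j640.7 Ω = 709.1∠64.6° Ω.
Step 4 — Source phasor: V = 8.41∠-113.2° V = -3.313 - j7.73 V.
Step 5 — Current: I = V / Z = -0.01185 - j0.0004521 A = 0.01186∠-177.8° A.
Step 6 — Complex power: S = V·I* = 0.04276 + j0.09011 VA.
Step 7 — Real power: P = Re(S) = 0.04276 W.
Step 8 — Reactive power: Q = Im(S) = 0.09011 VAR.
Step 9 — Apparent power: |S| = 0.09974 VA.
Step 10 — Power factor: PF = P/|S| = 0.4287 (lagging).

(a) P = 0.04276 W  (b) Q = 0.09011 VAR  (c) S = 0.09974 VA  (d) PF = 0.4287 (lagging)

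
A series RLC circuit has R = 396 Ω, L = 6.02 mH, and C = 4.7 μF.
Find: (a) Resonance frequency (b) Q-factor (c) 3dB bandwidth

Step 1 — Resonance condition Im(Z)=0 gives ω₀ = 1/√(LC).
Step 2 — ω₀ = 1/√(0.00602·4.7e-06) = 5945 rad/s.
Step 3 — f₀ = ω₀/(2π) = 946.2 Hz.
Step 4 — Series Q: Q = ω₀L/R = 5945·0.00602/396 = 0.09038.
Step 5 — 3dB bandwidth: Δω = ω₀/Q = 6.578e+04 rad/s; BW = Δω/(2π) = 1.047e+04 Hz.

(a) f₀ = 946.2 Hz  (b) Q = 0.09038  (c) BW = 1.047e+04 Hz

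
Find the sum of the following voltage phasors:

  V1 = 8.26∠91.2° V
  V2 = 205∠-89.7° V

Step 1 — Convert each phasor to rectangular form:
  V1 = 8.26·(cos(91.2°) + j·sin(91.2°)) = -0.173 + j8.258 V
  V2 = 205·(cos(-89.7°) + j·sin(-89.7°)) = 1.073 - j205 V
Step 2 — Sum components: V_total = 0.9004 - j196.7 V.
Step 3 — Convert to polar: |V_total| = 196.7 V, ∠V_total = -89.7°.

V_total = 196.7∠-89.7° V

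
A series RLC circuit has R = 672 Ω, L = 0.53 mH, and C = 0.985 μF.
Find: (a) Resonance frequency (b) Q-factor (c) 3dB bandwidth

Step 1 — Resonance condition Im(Z)=0 gives ω₀ = 1/√(LC).
Step 2 — ω₀ = 1/√(0.00053·9.85e-07) = 4.377e+04 rad/s.
Step 3 — f₀ = ω₀/(2π) = 6966 Hz.
Step 4 — Series Q: Q = ω₀L/R = 4.377e+04·0.00053/672 = 0.03452.
Step 5 — 3dB bandwidth: Δω = ω₀/Q = 1.268e+06 rad/s; BW = Δω/(2π) = 2.018e+05 Hz.

(a) f₀ = 6966 Hz  (b) Q = 0.03452  (c) BW = 2.018e+05 Hz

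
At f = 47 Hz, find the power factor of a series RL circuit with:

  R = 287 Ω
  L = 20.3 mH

Step 1 — Angular frequency: ω = 2π·f = 2π·47 = 295.3 rad/s.
Step 2 — Component impedances:
  R: Z = R = 287 Ω
  L: Z = jωL = j·295.3·0.0203 = 0 + j5.995 Ω
Step 3 — Series combination: Z_total = R + L = 287 + j5.995 Ω = 287.1∠1.2° Ω.
Step 4 — Power factor: PF = cos(φ) = Re(Z)/|Z| = 287/287.06 = 0.9998.
Step 5 — Type: Im(Z) = 5.995 ⇒ lagging (phase φ = 1.2°).

PF = 0.9998 (lagging, φ = 1.2°)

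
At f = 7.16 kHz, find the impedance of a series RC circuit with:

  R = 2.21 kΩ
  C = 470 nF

Step 1 — Angular frequency: ω = 2π·f = 2π·7160 = 4.499e+04 rad/s.
Step 2 — Component impedances:
  R: Z = R = 2210 Ω
  C: Z = 1/(jωC) = -j/(ω·C) = 0 - j47.29 Ω
Step 3 — Series combination: Z_total = R + C = 2210 - j47.29 Ω = 2211∠-1.2° Ω.

Z = 2210 - j47.29 Ω = 2211∠-1.2° Ω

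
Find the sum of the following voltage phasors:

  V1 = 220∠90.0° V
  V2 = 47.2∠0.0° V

Step 1 — Convert each phasor to rectangular form:
  V1 = 220·(cos(90.0°) + j·sin(90.0°)) = 0 + j220 V
  V2 = 47.2·(cos(0.0°) + j·sin(0.0°)) = 47.2 V
Step 2 — Sum components: V_total = 47.2 + j220 V.
Step 3 — Convert to polar: |V_total| = 225 V, ∠V_total = 77.9°.

V_total = 225∠77.9° V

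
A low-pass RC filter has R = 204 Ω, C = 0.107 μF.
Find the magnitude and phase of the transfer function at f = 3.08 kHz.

Step 1 — Angular frequency: ω = 2π·3080 = 1.935e+04 rad/s.
Step 2 — Transfer function: H(jω) = 1/(1 + jωRC).
Step 3 — Denominator: 1 + jωRC = 1 + j·1.935e+04·204·1.07e-07 = 1 + j0.4224.
Step 4 — H = 0.8486 - j0.3585.
Step 5 — Magnitude: |H| = 0.9212 (-0.7 dB); phase: φ = -22.9°.

|H| = 0.9212 (-0.7 dB), φ = -22.9°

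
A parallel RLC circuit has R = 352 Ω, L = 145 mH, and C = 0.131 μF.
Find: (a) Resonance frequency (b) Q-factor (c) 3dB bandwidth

Step 1 — Resonance: ω₀ = 1/√(LC) = 1/√(0.145·1.31e-07) = 7256 rad/s.
Step 2 — f₀ = ω₀/(2π) = 1155 Hz.
Step 3 — Parallel Q: Q = R/(ω₀L) = 352/(7256·0.145) = 0.3346.
Step 4 — Bandwidth: Δω = ω₀/Q = 2.169e+04 rad/s; BW = Δω/(2π) = 3451 Hz.

(a) f₀ = 1155 Hz  (b) Q = 0.3346  (c) BW = 3451 Hz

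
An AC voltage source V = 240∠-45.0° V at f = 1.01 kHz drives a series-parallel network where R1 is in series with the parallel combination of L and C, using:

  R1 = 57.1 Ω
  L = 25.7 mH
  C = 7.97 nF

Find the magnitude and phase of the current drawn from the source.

Step 1 — Angular frequency: ω = 2π·f = 2π·1010 = 6346 rad/s.
Step 2 — Component impedances:
  R1: Z = R = 57.1 Ω
  L: Z = jωL = j·6346·0.0257 = 0 + j163.1 Ω
  C: Z = 1/(jωC) = -j/(ω·C) = 0 - j1.977e+04 Ω
Step 3 — Parallel branch: L || C = 1/(1/L + 1/C) = 0 + j164.4 Ω.
Step 4 — Series with R1: Z_total = R1 + (L || C) = 57.1 + j164.4 Ω = 174.1∠70.9° Ω.
Step 5 — Source phasor: V = 240∠-45.0° V = 169.7 - j169.7 V.
Step 6 — Ohm's law: I = V / Z_total = (169.7 - j169.7) / (57.1 + j164.4) = -0.6012 - j1.241 A.
Step 7 — Convert to polar: |I| = 1.379 A, ∠I = -115.9°.

I = 1.379∠-115.9° A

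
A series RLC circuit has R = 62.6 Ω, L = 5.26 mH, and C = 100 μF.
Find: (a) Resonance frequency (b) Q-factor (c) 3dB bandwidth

Step 1 — Resonance: ω₀ = 1/√(LC) = 1/√(0.00526·0.0001) = 1379 rad/s.
Step 2 — f₀ = ω₀/(2π) = 219.4 Hz.
Step 3 — Series Q: Q = ω₀L/R = 1379·0.00526/62.6 = 0.1159.
Step 4 — Bandwidth: Δω = ω₀/Q = 1.19e+04 rad/s; BW = Δω/(2π) = 1894 Hz.

(a) f₀ = 219.4 Hz  (b) Q = 0.1159  (c) BW = 1894 Hz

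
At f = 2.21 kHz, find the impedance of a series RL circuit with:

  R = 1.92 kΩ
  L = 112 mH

Step 1 — Angular frequency: ω = 2π·f = 2π·2210 = 1.389e+04 rad/s.
Step 2 — Component impedances:
  R: Z = R = 1920 Ω
  L: Z = jωL = j·1.389e+04·0.112 = 0 + j1555 Ω
Step 3 — Series combination: Z_total = R + L = 1920 + j1555 Ω = 2471∠39.0° Ω.

Z = 1920 + j1555 Ω = 2471∠39.0° Ω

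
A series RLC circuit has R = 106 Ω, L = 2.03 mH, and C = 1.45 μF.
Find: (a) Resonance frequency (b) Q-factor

Step 1 — Resonance condition Im(Z)=0 gives ω₀ = 1/√(LC).
Step 2 — ω₀ = 1/√(0.00203·1.45e-06) = 1.843e+04 rad/s.
Step 3 — f₀ = ω₀/(2π) = 2934 Hz.
Step 4 — Series Q: Q = ω₀L/R = 1.843e+04·0.00203/106 = 0.353.

(a) f₀ = 2934 Hz  (b) Q = 0.353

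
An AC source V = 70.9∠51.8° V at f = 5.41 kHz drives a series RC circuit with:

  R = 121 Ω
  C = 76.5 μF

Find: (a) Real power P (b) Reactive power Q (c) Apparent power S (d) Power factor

Step 1 — Angular frequency: ω = 2π·f = 2π·5410 = 3.399e+04 rad/s.
Step 2 — Component impedances:
  R: Z = R = 121 Ω
  C: Z = 1/(jωC) = -j/(ω·C) = 0 - j0.3846 Ω
Step 3 — Series combination: Z_total = R + C = 121 - j0.3846 Ω = 121∠-0.2° Ω.
Step 4 — Source phasor: V = 70.9∠51.8° V = 43.85 + j55.72 V.
Step 5 — Current: I = V / Z = 0.3609 + j0.4616 A = 0.5859∠52.0° A.
Step 6 — Complex power: S = V·I* = 41.54 - j0.132 VA.
Step 7 — Real power: P = Re(S) = 41.54 W.
Step 8 — Reactive power: Q = Im(S) = -0.132 VAR.
Step 9 — Apparent power: |S| = 41.54 VA.
Step 10 — Power factor: PF = P/|S| = 1 (leading).

(a) P = 41.54 W  (b) Q = -0.132 VAR  (c) S = 41.54 VA  (d) PF = 1 (leading)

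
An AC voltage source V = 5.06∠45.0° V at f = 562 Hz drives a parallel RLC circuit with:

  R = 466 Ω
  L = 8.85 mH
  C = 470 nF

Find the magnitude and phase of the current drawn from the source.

Step 1 — Angular frequency: ω = 2π·f = 2π·562 = 3531 rad/s.
Step 2 — Component impedances:
  R: Z = R = 466 Ω
  L: Z = jωL = j·3531·0.00885 = 0 + j31.25 Ω
  C: Z = 1/(jωC) = -j/(ω·C) = 0 - j602.5 Ω
Step 3 — Parallel combination: 1/Z_total = 1/R + 1/L + 1/C; Z_total = 2.32 + j32.8 Ω = 32.88∠86.0° Ω.
Step 4 — Source phasor: V = 5.06∠45.0° V = 3.578 + j3.578 V.
Step 5 — Ohm's law: I = V / Z_total = (3.578 + j3.578) / (2.32 + j32.8) = 0.1162 - j0.1009 A.
Step 6 — Convert to polar: |I| = 0.1539 A, ∠I = -41.0°.

I = 0.1539∠-41.0° A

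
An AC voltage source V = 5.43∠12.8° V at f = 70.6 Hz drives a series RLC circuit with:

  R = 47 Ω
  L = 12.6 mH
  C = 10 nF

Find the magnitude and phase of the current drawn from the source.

Step 1 — Angular frequency: ω = 2π·f = 2π·70.6 = 443.6 rad/s.
Step 2 — Component impedances:
  R: Z = R = 47 Ω
  L: Z = jωL = j·443.6·0.0126 = 0 + j5.589 Ω
  C: Z = 1/(jωC) = -j/(ω·C) = 0 - j2.254e+05 Ω
Step 3 — Series combination: Z_total = R + L + C = 47 - j2.254e+05 Ω = 2.254e+05∠-90.0° Ω.
Step 4 — Source phasor: V = 5.43∠12.8° V = 5.295 + j1.203 V.
Step 5 — Ohm's law: I = V / Z_total = (5.295 + j1.203) / (47 - j2.254e+05) = -5.332e-06 + j2.349e-05 A.
Step 6 — Convert to polar: |I| = 2.409e-05 A, ∠I = 102.8°.

I = 2.409e-05∠102.8° A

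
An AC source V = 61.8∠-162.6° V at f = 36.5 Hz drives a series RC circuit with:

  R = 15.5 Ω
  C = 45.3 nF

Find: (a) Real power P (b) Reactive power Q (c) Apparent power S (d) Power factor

Step 1 — Angular frequency: ω = 2π·f = 2π·36.5 = 229.3 rad/s.
Step 2 — Component impedances:
  R: Z = R = 15.5 Ω
  C: Z = 1/(jωC) = -j/(ω·C) = 0 - j9.626e+04 Ω
Step 3 — Series combination: Z_total = R + C = 15.5 - j9.626e+04 Ω = 9.626e+04∠-90.0° Ω.
Step 4 — Source phasor: V = 61.8∠-162.6° V = -58.97 - j18.48 V.
Step 5 — Current: I = V / Z = 0.0001919 - j0.0006127 A = 0.000642∠-72.6° A.
Step 6 — Complex power: S = V·I* = 6.389e-06 - j0.03968 VA.
Step 7 — Real power: P = Re(S) = 6.389e-06 W.
Step 8 — Reactive power: Q = Im(S) = -0.03968 VAR.
Step 9 — Apparent power: |S| = 0.03968 VA.
Step 10 — Power factor: PF = P/|S| = 0.000161 (leading).

(a) P = 6.389e-06 W  (b) Q = -0.03968 VAR  (c) S = 0.03968 VA  (d) PF = 0.000161 (leading)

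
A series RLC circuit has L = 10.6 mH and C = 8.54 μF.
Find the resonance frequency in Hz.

Step 1 — Resonance condition Im(Z)=0 gives ω₀ = 1/√(LC).
Step 2 — ω₀ = 1/√(0.0106·8.54e-06) = 3324 rad/s.
Step 3 — f₀ = ω₀/(2π) = 529 Hz.

f₀ = 529 Hz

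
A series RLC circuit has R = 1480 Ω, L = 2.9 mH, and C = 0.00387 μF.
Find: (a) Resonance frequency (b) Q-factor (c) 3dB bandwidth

Step 1 — Resonance condition Im(Z)=0 gives ω₀ = 1/√(LC).
Step 2 — ω₀ = 1/√(0.0029·3.87e-09) = 2.985e+05 rad/s.
Step 3 — f₀ = ω₀/(2π) = 4.751e+04 Hz.
Step 4 — Series Q: Q = ω₀L/R = 2.985e+05·0.0029/1480 = 0.5849.
Step 5 — 3dB bandwidth: Δω = ω₀/Q = 5.103e+05 rad/s; BW = Δω/(2π) = 8.122e+04 Hz.

(a) f₀ = 4.751e+04 Hz  (b) Q = 0.5849  (c) BW = 8.122e+04 Hz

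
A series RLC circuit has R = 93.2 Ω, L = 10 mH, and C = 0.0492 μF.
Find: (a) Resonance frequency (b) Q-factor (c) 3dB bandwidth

Step 1 — Resonance condition Im(Z)=0 gives ω₀ = 1/√(LC).
Step 2 — ω₀ = 1/√(0.01·4.92e-08) = 4.508e+04 rad/s.
Step 3 — f₀ = ω₀/(2π) = 7175 Hz.
Step 4 — Series Q: Q = ω₀L/R = 4.508e+04·0.01/93.2 = 4.837.
Step 5 — 3dB bandwidth: Δω = ω₀/Q = 9320 rad/s; BW = Δω/(2π) = 1483 Hz.

(a) f₀ = 7175 Hz  (b) Q = 4.837  (c) BW = 1483 Hz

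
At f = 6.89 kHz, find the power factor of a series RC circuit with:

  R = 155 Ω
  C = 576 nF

Step 1 — Angular frequency: ω = 2π·f = 2π·6890 = 4.329e+04 rad/s.
Step 2 — Component impedances:
  R: Z = R = 155 Ω
  C: Z = 1/(jωC) = -j/(ω·C) = 0 - j40.1 Ω
Step 3 — Series combination: Z_total = R + C = 155 - j40.1 Ω = 160.1∠-14.5° Ω.
Step 4 — Power factor: PF = cos(φ) = Re(Z)/|Z| = 155/160.1 = 0.9681.
Step 5 — Type: Im(Z) = -40.1 ⇒ leading (phase φ = -14.5°).

PF = 0.9681 (leading, φ = -14.5°)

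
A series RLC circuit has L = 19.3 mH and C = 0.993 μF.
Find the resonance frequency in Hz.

Step 1 — Resonance condition Im(Z)=0 gives ω₀ = 1/√(LC).
Step 2 — ω₀ = 1/√(0.0193·9.93e-07) = 7223 rad/s.
Step 3 — f₀ = ω₀/(2π) = 1150 Hz.

f₀ = 1150 Hz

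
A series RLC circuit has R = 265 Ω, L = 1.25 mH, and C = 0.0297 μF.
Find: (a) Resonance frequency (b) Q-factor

Step 1 — Resonance condition Im(Z)=0 gives ω₀ = 1/√(LC).
Step 2 — ω₀ = 1/√(0.00125·2.97e-08) = 1.641e+05 rad/s.
Step 3 — f₀ = ω₀/(2π) = 2.612e+04 Hz.
Step 4 — Series Q: Q = ω₀L/R = 1.641e+05·0.00125/265 = 0.7742.

(a) f₀ = 2.612e+04 Hz  (b) Q = 0.7742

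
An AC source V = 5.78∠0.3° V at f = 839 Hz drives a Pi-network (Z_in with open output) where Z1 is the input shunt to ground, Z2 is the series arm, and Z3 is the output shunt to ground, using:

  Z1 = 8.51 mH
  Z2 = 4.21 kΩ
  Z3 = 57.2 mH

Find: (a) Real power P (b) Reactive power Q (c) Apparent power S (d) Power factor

Step 1 — Angular frequency: ω = 2π·f = 2π·839 = 5272 rad/s.
Step 2 — Component impedances:
  Z1: Z = jωL = j·5272·0.00851 = 0 + j44.86 Ω
  Z2: Z = R = 4210 Ω
  Z3: Z = jωL = j·5272·0.0572 = 0 + j301.5 Ω
Step 3 — With open output, the series arm Z2 and the output shunt Z3 appear in series to ground: Z2 + Z3 = 4210 + j301.5 Ω.
Step 4 — Parallel with input shunt Z1: Z_in = Z1 || (Z2 + Z3) = 0.4748 + j44.82 Ω = 44.82∠89.4° Ω.
Step 5 — Source phasor: V = 5.78∠0.3° V = 5.78 + j0.03026 V.
Step 6 — Current: I = V / Z = 0.002041 - j0.1289 A = 0.1289∠-89.1° A.
Step 7 — Complex power: S = V·I* = 0.007895 + j0.7453 VA.
Step 8 — Real power: P = Re(S) = 0.007895 W.
Step 9 — Reactive power: Q = Im(S) = 0.7453 VAR.
Step 10 — Apparent power: |S| = 0.7453 VA.
Step 11 — Power factor: PF = P/|S| = 0.01059 (lagging).

(a) P = 0.007895 W  (b) Q = 0.7453 VAR  (c) S = 0.7453 VA  (d) PF = 0.01059 (lagging)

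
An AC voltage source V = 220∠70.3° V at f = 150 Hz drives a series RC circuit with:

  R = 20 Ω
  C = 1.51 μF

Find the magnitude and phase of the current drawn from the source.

Step 1 — Angular frequency: ω = 2π·f = 2π·150 = 942.5 rad/s.
Step 2 — Component impedances:
  R: Z = R = 20 Ω
  C: Z = 1/(jωC) = -j/(ω·C) = 0 - j702.7 Ω
Step 3 — Series combination: Z_total = R + C = 20 - j702.7 Ω = 703∠-88.4° Ω.
Step 4 — Source phasor: V = 220∠70.3° V = 74.16 + j207.1 V.
Step 5 — Ohm's law: I = V / Z_total = (74.16 + j207.1) / (20 - j702.7) = -0.2915 + j0.1138 A.
Step 6 — Convert to polar: |I| = 0.313 A, ∠I = 158.7°.

I = 0.313∠158.7° A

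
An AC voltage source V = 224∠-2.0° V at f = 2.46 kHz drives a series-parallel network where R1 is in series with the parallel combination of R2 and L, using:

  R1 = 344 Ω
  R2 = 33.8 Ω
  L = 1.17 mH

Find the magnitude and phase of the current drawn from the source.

Step 1 — Angular frequency: ω = 2π·f = 2π·2460 = 1.546e+04 rad/s.
Step 2 — Component impedances:
  R1: Z = R = 344 Ω
  R2: Z = R = 33.8 Ω
  L: Z = jωL = j·1.546e+04·0.00117 = 0 + j18.08 Ω
Step 3 — Parallel branch: R2 || L = 1/(1/R2 + 1/L) = 7.522 + j14.06 Ω.
Step 4 — Series with R1: Z_total = R1 + (R2 || L) = 351.5 + j14.06 Ω = 351.8∠2.3° Ω.
Step 5 — Source phasor: V = 224∠-2.0° V = 223.9 - j7.817 V.
Step 6 — Ohm's law: I = V / Z_total = (223.9 - j7.817) / (351.5 + j14.06) = 0.6349 - j0.04763 A.
Step 7 — Convert to polar: |I| = 0.6367 A, ∠I = -4.3°.

I = 0.6367∠-4.3° A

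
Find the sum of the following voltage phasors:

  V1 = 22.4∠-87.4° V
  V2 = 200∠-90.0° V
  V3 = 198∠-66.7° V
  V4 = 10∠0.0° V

Step 1 — Convert each phasor to rectangular form:
  V1 = 22.4·(cos(-87.4°) + j·sin(-87.4°)) = 1.016 - j22.38 V
  V2 = 200·(cos(-90.0°) + j·sin(-90.0°)) = 0 - j200 V
  V3 = 198·(cos(-66.7°) + j·sin(-66.7°)) = 78.32 - j181.9 V
  V4 = 10·(cos(0.0°) + j·sin(0.0°)) = 10 V
Step 2 — Sum components: V_total = 89.33 - j404.2 V.
Step 3 — Convert to polar: |V_total| = 414 V, ∠V_total = -77.5°.

V_total = 414∠-77.5° V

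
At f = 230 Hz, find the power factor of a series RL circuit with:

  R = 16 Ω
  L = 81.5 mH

Step 1 — Angular frequency: ω = 2π·f = 2π·230 = 1445 rad/s.
Step 2 — Component impedances:
  R: Z = R = 16 Ω
  L: Z = jωL = j·1445·0.0815 = 0 + j117.8 Ω
Step 3 — Series combination: Z_total = R + L = 16 + j117.8 Ω = 118.9∠82.3° Ω.
Step 4 — Power factor: PF = cos(φ) = Re(Z)/|Z| = 16/118.9 = 0.1346.
Step 5 — Type: Im(Z) = 117.8 ⇒ lagging (phase φ = 82.3°).

PF = 0.1346 (lagging, φ = 82.3°)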